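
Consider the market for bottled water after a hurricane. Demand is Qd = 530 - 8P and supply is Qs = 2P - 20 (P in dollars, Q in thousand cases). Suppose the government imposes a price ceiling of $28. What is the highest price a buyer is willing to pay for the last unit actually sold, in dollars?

Without the control the market clears where 530 - 8P = 2P - 20, i.e. P* = 55 and Q* = 90.
Since 28 < 55, the ceiling is binding.
At P = 28: Qd = 530 - 8·28 = 306 and Qs = 2·28 - 20 = 36.
Only 36 units reach the market. On the demand curve, the marginal buyer's willingness to pay at Q = 36 is (530 - 36)/8 = 61.75.

61.75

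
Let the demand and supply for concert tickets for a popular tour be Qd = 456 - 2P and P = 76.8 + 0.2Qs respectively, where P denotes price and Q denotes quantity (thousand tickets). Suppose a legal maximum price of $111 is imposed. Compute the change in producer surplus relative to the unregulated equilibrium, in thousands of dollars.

Rearranging supply gives Qs = 5P - 384. Without the control the market clears where 456 - 2P = 5P - 384, i.e. P* = 120 and Q* = 216.
Since 111 < 120, the ceiling is binding.
At P = 111: Qd = 456 - 2·111 = 234 and Qs = 5·111 - 384 = 171.
Producer surplus without the control is ½ · (120 - 76.8) · 216 = 4665.6.
With the ceiling, producers sell 171 units at 111, so PS = ½ · (111 - 76.8) · 171 = 2924.1.
Change in producer surplus = 2924.1 - 4665.6 = -1741.5.

-1741.5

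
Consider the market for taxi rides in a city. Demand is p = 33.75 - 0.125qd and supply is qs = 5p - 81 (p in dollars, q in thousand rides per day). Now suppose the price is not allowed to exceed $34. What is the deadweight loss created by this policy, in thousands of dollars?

0

Rearranging demand gives qd = 270 - 8p. Equilibrium: 270 - 8p = 5p - 81, so 351 = 13p and p* = 27, q* = 54.
The ceiling of 34 is above the equilibrium price 27, so it is not binding; the market clears at p* = 27, q* = 54.
Since the control does not bind, no trades are prevented and deadweight loss is zero.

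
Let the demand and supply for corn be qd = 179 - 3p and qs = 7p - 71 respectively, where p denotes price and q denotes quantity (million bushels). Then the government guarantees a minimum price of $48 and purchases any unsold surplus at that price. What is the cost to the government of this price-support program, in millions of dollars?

Without the control the market clears where 179 - 3p = 7p - 71, i.e. p* = 25 and q* = 104.
Since 48 > 25, the floor is binding.
At p = 48: qd = 179 - 3·48 = 35 and qs = 7·48 - 71 = 265.
Surplus = qs - qd = 230.
Government expenditure = surplus × support price = 230 × 48 = 11040.

11040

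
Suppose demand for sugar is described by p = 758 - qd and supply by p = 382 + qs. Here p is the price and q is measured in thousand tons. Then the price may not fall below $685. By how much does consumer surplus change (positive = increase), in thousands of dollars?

-15007.5

Rearranging demand gives qd = 758 - p; rearranging supply gives qs = p - 382. In a free market, 758 - p = p - 382 gives the equilibrium p* = 570, q* = 188.
Because the floor (685) lies above the market-clearing price, it is binding.
At p = 685: qd = 758 - 685 = 73 and qs = 685 - 382 = 303.
Consumer surplus without the control is ½ · (758 - 570) · 188 = 17672.
With the floor, consumers buy 73 units at 685, so CS = ½ · (758 - 685) · 73 = 2664.5.
Change in consumer surplus = 2664.5 - 17672 = -15007.5.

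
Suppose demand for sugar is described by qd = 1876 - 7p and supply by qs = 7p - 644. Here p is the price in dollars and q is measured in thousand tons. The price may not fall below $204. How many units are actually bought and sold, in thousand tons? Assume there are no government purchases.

448

Equilibrium: 1876 - 7p = 7p - 644, so 2520 = 14p and p* = 180, q* = 616.
Since 204 > 180, the floor is binding.
At p = 204: qd = 1876 - 7·204 = 448 and qs = 7·204 - 644 = 784.
The quantity actually transacted is the short side, demand: 448.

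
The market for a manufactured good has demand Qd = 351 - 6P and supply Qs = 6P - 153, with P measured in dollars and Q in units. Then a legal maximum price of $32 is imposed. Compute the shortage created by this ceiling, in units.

Equilibrium: 351 - 6P = 6P - 153, so 504 = 12P and P* = 42, Q* = 99.
The ceiling of 32 is below the equilibrium price 42, so it binds.
At P = 32: Qd = 351 - 6·32 = 159 and Qs = 6·32 - 153 = 39.
Shortage = Qd - Qs = 159 - 39 = 120.

120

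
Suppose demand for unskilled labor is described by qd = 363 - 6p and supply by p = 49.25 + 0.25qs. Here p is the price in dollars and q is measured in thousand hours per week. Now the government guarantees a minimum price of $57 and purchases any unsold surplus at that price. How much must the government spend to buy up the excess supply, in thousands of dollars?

570

Rearranging supply gives qs = 4p - 197. In a free market, 363 - 6p = 4p - 197 gives the equilibrium p* = 56, q* = 27.
Since 57 > 56, the floor is binding.
At p = 57: qd = 363 - 6·57 = 21 and qs = 4·57 - 197 = 31.
Surplus = qs - qd = 10.
Government expenditure = surplus × support price = 10 × 57 = 570.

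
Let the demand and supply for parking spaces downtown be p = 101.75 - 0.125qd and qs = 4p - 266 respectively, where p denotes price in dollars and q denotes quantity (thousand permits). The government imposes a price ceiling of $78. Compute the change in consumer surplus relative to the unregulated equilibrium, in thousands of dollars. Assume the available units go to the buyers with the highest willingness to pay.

408

Rearranging demand gives qd = 814 - 8p. In a free market, 814 - 8p = 4p - 266 gives the equilibrium p* = 90, q* = 94.
The ceiling of 78 is below the equilibrium price 90, so it binds.
At p = 78: qd = 814 - 8·78 = 190 and qs = 4·78 - 266 = 46.
Consumer surplus without the control is ½ · (101.75 - 90) · 94 = 552.25.
With the ceiling, 46 units are sold at 78 (assume they go to the highest-value buyers). The demand price at q = 46 is 96, so CS = ½ · [(101.75 - 78) + (96 - 78)] · 46 = 960.25.
Change in consumer surplus = 960.25 - 552.25 = 408.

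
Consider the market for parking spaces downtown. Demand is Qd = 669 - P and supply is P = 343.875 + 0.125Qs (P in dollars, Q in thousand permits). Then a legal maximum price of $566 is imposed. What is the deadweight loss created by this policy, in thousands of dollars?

0

Rearranging supply gives Qs = 8P - 2751. Setting quantity demanded equal to quantity supplied, 669 - P = 8P - 2751, gives P* = 380 and Q* = 289.
The ceiling of 566 is above the equilibrium price 380, so it is not binding; the market clears at P* = 380, Q* = 289.
Since the control does not bind, no trades are prevented and deadweight loss is zero.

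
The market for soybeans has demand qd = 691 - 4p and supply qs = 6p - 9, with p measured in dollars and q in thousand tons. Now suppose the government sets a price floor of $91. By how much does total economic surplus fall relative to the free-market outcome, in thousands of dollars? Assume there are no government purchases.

1470

Setting quantity demanded equal to quantity supplied, 691 - 4p = 6p - 9, gives p* = 70 and q* = 411.
Because the floor (91) lies above the market-clearing price, it is binding.
At p = 91: qd = 691 - 4·91 = 327 and qs = 6·91 - 9 = 537.
Quantity traded falls to 327. At q = 327 the demand price is (691 - 327)/4 = 91 and the supply price is (9 + 327)/6 = 56.
Deadweight loss = ½ · (91 - 56) · (411 - 327) = ½ · 35 · 84 = 1470.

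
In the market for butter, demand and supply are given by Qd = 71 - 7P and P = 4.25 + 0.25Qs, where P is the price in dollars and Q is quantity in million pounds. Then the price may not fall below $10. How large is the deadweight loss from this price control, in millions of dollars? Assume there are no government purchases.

38.5

Rearranging supply gives Qs = 4P - 17. Setting quantity demanded equal to quantity supplied, 71 - 7P = 4P - 17, gives P* = 8 and Q* = 15.
Since 10 > 8, the floor is binding.
At P = 10: Qd = 71 - 7·10 = 1 and Qs = 4·10 - 17 = 23.
Quantity traded falls to 1. At Q = 1 the demand price is (71 - 1)/7 = 10 and the supply price is (17 + 1)/4 = 4.5.
Deadweight loss = ½ · (10 - 4.5) · (15 - 1) = ½ · 5.5 · 14 = 38.5.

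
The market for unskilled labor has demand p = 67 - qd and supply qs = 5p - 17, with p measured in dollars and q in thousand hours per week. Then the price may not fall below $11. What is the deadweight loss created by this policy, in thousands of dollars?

0

Rearranging demand gives qd = 67 - p. Without the control the market clears where 67 - p = 5p - 17, i.e. p* = 14 and q* = 53.
The floor of 11 is below the equilibrium price 14, so it is not binding; the market clears at p* = 14, q* = 53.
Since the control does not bind, no trades are prevented and deadweight loss is zero.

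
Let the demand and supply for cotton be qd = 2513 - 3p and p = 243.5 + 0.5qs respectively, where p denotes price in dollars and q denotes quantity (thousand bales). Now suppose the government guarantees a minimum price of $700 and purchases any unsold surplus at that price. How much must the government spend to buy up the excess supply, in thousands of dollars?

350000

Rearranging supply gives qs = 2p - 487. In a free market, 2513 - 3p = 2p - 487 gives the equilibrium p* = 600, q* = 713.
Since 700 > 600, the floor is binding.
At p = 700: qd = 2513 - 3·700 = 413 and qs = 2·700 - 487 = 913.
Surplus = qs - qd = 500.
Government expenditure = surplus × support price = 500 × 700 = 350000.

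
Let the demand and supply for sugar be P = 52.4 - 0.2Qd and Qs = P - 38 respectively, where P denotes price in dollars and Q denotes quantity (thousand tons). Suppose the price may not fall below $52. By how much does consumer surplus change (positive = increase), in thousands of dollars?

Rearranging demand gives Qd = 262 - 5P. Setting quantity demanded equal to quantity supplied, 262 - 5P = P - 38, gives P* = 50 and Q* = 12.
Because the floor (52) lies above the market-clearing price, it is binding.
At P = 52: Qd = 262 - 5·52 = 2 and Qs = 52 - 38 = 14.
Consumer surplus without the control is ½ · (52.4 - 50) · 12 = 14.4.
With the floor, consumers buy 2 units at 52, so CS = ½ · (52.4 - 52) · 2 = 0.4.
Change in consumer surplus = 0.4 - 14.4 = -14.

-14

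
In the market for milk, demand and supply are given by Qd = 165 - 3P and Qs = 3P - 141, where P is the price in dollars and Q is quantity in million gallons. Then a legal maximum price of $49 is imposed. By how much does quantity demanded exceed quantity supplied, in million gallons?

Setting quantity demanded equal to quantity supplied, 165 - 3P = 3P - 141, gives P* = 51 and Q* = 12.
Because the ceiling (49) lies below the market-clearing price, it is binding.
At P = 49: Qd = 165 - 3·49 = 18 and Qs = 3·49 - 141 = 6.
Shortage = Qd - Qs = 18 - 6 = 12.

12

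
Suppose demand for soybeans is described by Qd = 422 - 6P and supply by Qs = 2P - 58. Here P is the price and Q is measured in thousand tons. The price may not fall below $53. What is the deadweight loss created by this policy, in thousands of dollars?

Equilibrium: 422 - 6P = 2P - 58, so 480 = 8P and P* = 60, Q* = 62.
The floor of 53 is below the equilibrium price 60, so it is not binding; the market clears at P* = 60, Q* = 62.
Since the control does not bind, no trades are prevented and deadweight loss is zero.

0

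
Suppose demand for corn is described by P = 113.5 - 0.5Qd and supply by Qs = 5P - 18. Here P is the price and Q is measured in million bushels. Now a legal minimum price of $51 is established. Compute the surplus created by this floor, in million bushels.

112

Rearranging demand gives Qd = 227 - 2P. Equilibrium: 227 - 2P = 5P - 18, so 245 = 7P and P* = 35, Q* = 157.
Because the floor (51) lies above the market-clearing price, it is binding.
At P = 51: Qd = 227 - 2·51 = 125 and Qs = 5·51 - 18 = 237.
Surplus = Qs - Qd = 237 - 125 = 112.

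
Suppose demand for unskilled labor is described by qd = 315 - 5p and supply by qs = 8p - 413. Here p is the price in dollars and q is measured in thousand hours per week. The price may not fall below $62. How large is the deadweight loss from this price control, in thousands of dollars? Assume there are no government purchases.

Setting quantity demanded equal to quantity supplied, 315 - 5p = 8p - 413, gives p* = 56 and q* = 35.
Because the floor (62) lies above the market-clearing price, it is binding.
At p = 62: qd = 315 - 5·62 = 5 and qs = 8·62 - 413 = 83.
Quantity traded falls to 5. At q = 5 the demand price is (315 - 5)/5 = 62 and the supply price is (413 + 5)/8 = 52.25.
Deadweight loss = ½ · (62 - 52.25) · (35 - 5) = ½ · 9.75 · 30 = 146.25.

146.25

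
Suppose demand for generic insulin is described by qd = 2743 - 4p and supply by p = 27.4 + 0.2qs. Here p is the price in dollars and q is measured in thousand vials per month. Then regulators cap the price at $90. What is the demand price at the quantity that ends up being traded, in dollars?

607.5

Rearranging supply gives qs = 5p - 137. Setting quantity demanded equal to quantity supplied, 2743 - 4p = 5p - 137, gives p* = 320 and q* = 1463.
Since 90 < 320, the ceiling is binding.
At p = 90: qd = 2743 - 4·90 = 2383 and qs = 5·90 - 137 = 313.
Only 313 units reach the market. On the demand curve, the marginal buyer's willingness to pay at q = 313 is (2743 - 313)/4 = 607.5.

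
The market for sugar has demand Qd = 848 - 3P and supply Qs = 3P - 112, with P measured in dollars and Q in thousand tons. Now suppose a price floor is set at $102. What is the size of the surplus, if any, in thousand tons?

In a free market, 848 - 3P = 3P - 112 gives the equilibrium P* = 160, Q* = 368.
The floor of 102 is below the equilibrium price 160, so it is not binding; the market clears at P* = 160, Q* = 368.
Since the control does not bind, there is no surplus.

0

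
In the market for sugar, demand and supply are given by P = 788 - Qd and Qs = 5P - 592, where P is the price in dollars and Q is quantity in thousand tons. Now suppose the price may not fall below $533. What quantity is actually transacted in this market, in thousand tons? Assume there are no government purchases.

Rearranging demand gives Qd = 788 - P. Equilibrium: 788 - P = 5P - 592, so 1380 = 6P and P* = 230, Q* = 558.
Since 533 > 230, the floor is binding.
At P = 533: Qd = 788 - 533 = 255 and Qs = 5·533 - 592 = 2073.
The quantity actually transacted is the short side, demand: 255.

255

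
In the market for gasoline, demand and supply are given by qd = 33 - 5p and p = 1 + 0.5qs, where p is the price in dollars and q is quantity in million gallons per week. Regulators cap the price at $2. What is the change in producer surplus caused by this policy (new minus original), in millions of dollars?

-15

Rearranging supply gives qs = 2p - 2. Equilibrium: 33 - 5p = 2p - 2, so 35 = 7p and p* = 5, q* = 8.
The ceiling of 2 is below the equilibrium price 5, so it binds.
At p = 2: qd = 33 - 5·2 = 23 and qs = 2·2 - 2 = 2.
Producer surplus without the control is ½ · (5 - 1) · 8 = 16.
With the ceiling, producers sell 2 units at 2, so PS = ½ · (2 - 1) · 2 = 1.
Change in producer surplus = 1 - 16 = -15.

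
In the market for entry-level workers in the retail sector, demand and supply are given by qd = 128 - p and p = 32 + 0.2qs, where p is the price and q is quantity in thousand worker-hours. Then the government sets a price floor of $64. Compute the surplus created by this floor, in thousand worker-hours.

Rearranging supply gives qs = 5p - 160. Equilibrium: 128 - p = 5p - 160, so 288 = 6p and p* = 48, q* = 80.
The floor of 64 is above the equilibrium price 48, so it binds.
At p = 64: qd = 128 - 64 = 64 and qs = 5·64 - 160 = 160.
Surplus = qs - qd = 160 - 64 = 96.

96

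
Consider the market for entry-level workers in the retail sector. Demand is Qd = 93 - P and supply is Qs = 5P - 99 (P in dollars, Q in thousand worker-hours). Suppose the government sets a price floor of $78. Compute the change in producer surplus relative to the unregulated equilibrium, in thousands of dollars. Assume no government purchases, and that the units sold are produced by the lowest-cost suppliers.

478.4

In a free market, 93 - P = 5P - 99 gives the equilibrium P* = 32, Q* = 61.
Because the floor (78) lies above the market-clearing price, it is binding.
At P = 78: Qd = 93 - 78 = 15 and Qs = 5·78 - 99 = 291.
Producer surplus without the control is ½ · (32 - 19.8) · 61 = 372.1.
With the floor, 15 units are sold at 78. The supply price at Q = 15 is 22.8, so PS = ½ · [(78 - 19.8) + (78 - 22.8)] · 15 = 850.5.
Change in producer surplus = 850.5 - 372.1 = 478.4.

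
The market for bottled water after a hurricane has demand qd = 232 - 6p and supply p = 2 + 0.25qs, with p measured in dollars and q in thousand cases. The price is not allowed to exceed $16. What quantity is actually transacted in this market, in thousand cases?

56

Rearranging supply gives qs = 4p - 8. Equilibrium: 232 - 6p = 4p - 8, so 240 = 10p and p* = 24, q* = 88.
Since 16 < 24, the ceiling is binding.
At p = 16: qd = 232 - 6·16 = 136 and qs = 4·16 - 8 = 56.
The quantity actually transacted is the short side, supply: 56.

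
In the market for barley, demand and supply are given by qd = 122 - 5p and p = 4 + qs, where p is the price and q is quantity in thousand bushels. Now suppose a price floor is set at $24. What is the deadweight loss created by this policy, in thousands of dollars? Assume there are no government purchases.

135

Rearranging supply gives qs = p - 4. Setting quantity demanded equal to quantity supplied, 122 - 5p = p - 4, gives p* = 21 and q* = 17.
Because the floor (24) lies above the market-clearing price, it is binding.
At p = 24: qd = 122 - 5·24 = 2 and qs = 24 - 4 = 20.
Quantity traded falls to 2. At q = 2 the demand price is (122 - 2)/5 = 24 and the supply price is 4 + 2 = 6.
Deadweight loss = ½ · (24 - 6) · (17 - 2) = ½ · 18 · 15 = 135.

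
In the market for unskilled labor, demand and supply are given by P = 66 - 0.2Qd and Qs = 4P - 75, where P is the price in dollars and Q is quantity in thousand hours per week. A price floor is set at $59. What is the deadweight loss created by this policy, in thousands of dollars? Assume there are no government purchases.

Rearranging demand gives Qd = 330 - 5P. In a free market, 330 - 5P = 4P - 75 gives the equilibrium P* = 45, Q* = 105.
Since 59 > 45, the floor is binding.
At P = 59: Qd = 330 - 5·59 = 35 and Qs = 4·59 - 75 = 161.
Quantity traded falls to 35. At Q = 35 the demand price is (330 - 35)/5 = 59 and the supply price is (75 + 35)/4 = 27.5.
Deadweight loss = ½ · (59 - 27.5) · (105 - 35) = ½ · 31.5 · 70 = 1102.5.

1102.5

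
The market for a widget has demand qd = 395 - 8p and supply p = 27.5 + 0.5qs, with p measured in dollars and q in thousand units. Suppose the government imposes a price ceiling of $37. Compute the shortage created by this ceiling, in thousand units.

80

Rearranging supply gives qs = 2p - 55. In a free market, 395 - 8p = 2p - 55 gives the equilibrium p* = 45, q* = 35.
Because the ceiling (37) lies below the market-clearing price, it is binding.
At p = 37: qd = 395 - 8·37 = 99 and qs = 2·37 - 55 = 19.
Shortage = qd - qs = 99 - 19 = 80.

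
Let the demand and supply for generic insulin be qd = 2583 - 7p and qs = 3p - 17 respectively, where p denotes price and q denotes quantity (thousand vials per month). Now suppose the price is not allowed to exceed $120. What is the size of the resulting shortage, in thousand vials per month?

1400

In a free market, 2583 - 7p = 3p - 17 gives the equilibrium p* = 260, q* = 763.
The ceiling of 120 is below the equilibrium price 260, so it binds.
At p = 120: qd = 2583 - 7·120 = 1743 and qs = 3·120 - 17 = 343.
Shortage = qd - qs = 1743 - 343 = 1400.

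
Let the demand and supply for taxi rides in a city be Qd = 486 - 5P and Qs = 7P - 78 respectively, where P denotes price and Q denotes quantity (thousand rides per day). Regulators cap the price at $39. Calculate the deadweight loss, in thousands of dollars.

Without the control the market clears where 486 - 5P = 7P - 78, i.e. P* = 47 and Q* = 251.
Because the ceiling (39) lies below the market-clearing price, it is binding.
At P = 39: Qd = 486 - 5·39 = 291 and Qs = 7·39 - 78 = 195.
Quantity traded falls to 195. At Q = 195 the demand price is (486 - 195)/5 = 58.2 and the supply price is (78 + 195)/7 = 39.
Deadweight loss = ½ · (58.2 - 39) · (251 - 195) = ½ · 19.2 · 56 = 537.6.

537.6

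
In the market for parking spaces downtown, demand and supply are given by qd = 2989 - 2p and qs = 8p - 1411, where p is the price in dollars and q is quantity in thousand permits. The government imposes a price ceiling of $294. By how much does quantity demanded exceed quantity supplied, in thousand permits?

In a free market, 2989 - 2p = 8p - 1411 gives the equilibrium p* = 440, q* = 2109.
Because the ceiling (294) lies below the market-clearing price, it is binding.
At p = 294: qd = 2989 - 2·294 = 2401 and qs = 8·294 - 1411 = 941.
Shortage = qd - qs = 2401 - 941 = 1460.

1460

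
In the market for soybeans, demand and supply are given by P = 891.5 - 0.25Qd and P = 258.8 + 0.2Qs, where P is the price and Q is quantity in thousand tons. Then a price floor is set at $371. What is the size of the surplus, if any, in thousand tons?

0

Rearranging demand gives Qd = 3566 - 4P; rearranging supply gives Qs = 5P - 1294. In a free market, 3566 - 4P = 5P - 1294 gives the equilibrium P* = 540, Q* = 1406.
The floor of 371 is below the equilibrium price 540, so it is not binding; the market clears at P* = 540, Q* = 1406.
Since the control does not bind, there is no surplus.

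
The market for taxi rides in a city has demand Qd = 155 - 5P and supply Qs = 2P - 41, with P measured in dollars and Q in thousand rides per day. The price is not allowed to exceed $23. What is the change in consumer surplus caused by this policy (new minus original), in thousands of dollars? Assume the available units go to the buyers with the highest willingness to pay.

15

Without the control the market clears where 155 - 5P = 2P - 41, i.e. P* = 28 and Q* = 15.
Since 23 < 28, the ceiling is binding.
At P = 23: Qd = 155 - 5·23 = 40 and Qs = 2·23 - 41 = 5.
Consumer surplus without the control is ½ · (31 - 28) · 15 = 22.5.
With the ceiling, 5 units are sold at 23 (assume they go to the highest-value buyers). The demand price at Q = 5 is 30, so CS = ½ · [(31 - 23) + (30 - 23)] · 5 = 37.5.
Change in consumer surplus = 37.5 - 22.5 = 15.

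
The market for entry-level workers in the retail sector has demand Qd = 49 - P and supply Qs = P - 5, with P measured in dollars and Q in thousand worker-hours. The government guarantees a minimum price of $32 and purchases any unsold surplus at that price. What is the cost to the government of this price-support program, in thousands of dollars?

320

Equilibrium: 49 - P = P - 5, so 54 = 2P and P* = 27, Q* = 22.
Since 32 > 27, the floor is binding.
At P = 32: Qd = 49 - 32 = 17 and Qs = 32 - 5 = 27.
Surplus = Qs - Qd = 10.
Government expenditure = surplus × support price = 10 × 32 = 320.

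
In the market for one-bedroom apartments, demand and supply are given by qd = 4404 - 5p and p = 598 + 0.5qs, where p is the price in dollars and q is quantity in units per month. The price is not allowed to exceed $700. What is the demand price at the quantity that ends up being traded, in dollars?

Rearranging supply gives qs = 2p - 1196. In a free market, 4404 - 5p = 2p - 1196 gives the equilibrium p* = 800, q* = 404.
Since 700 < 800, the ceiling is binding.
At p = 700: qd = 4404 - 5·700 = 904 and qs = 2·700 - 1196 = 204.
Only 204 units reach the market. On the demand curve, the marginal buyer's willingness to pay at q = 204 is (4404 - 204)/5 = 840.

840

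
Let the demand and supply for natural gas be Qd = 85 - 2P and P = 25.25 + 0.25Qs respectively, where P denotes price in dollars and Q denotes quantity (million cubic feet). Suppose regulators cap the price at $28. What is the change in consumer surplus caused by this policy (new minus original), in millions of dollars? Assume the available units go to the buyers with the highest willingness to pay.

Rearranging supply gives Qs = 4P - 101. Equilibrium: 85 - 2P = 4P - 101, so 186 = 6P and P* = 31, Q* = 23.
Because the ceiling (28) lies below the market-clearing price, it is binding.
At P = 28: Qd = 85 - 2·28 = 29 and Qs = 4·28 - 101 = 11.
Consumer surplus without the control is ½ · (42.5 - 31) · 23 = 132.25.
With the ceiling, 11 units are sold at 28 (assume they go to the highest-value buyers). The demand price at Q = 11 is 37, so CS = ½ · [(42.5 - 28) + (37 - 28)] · 11 = 129.25.
Change in consumer surplus = 129.25 - 132.25 = -3.

-3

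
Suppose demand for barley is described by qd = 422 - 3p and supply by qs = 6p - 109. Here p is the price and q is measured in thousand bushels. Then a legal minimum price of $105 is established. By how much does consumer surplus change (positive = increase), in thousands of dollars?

Setting quantity demanded equal to quantity supplied, 422 - 3p = 6p - 109, gives p* = 59 and q* = 245.
Because the floor (105) lies above the market-clearing price, it is binding.
At p = 105: qd = 422 - 3·105 = 107 and qs = 6·105 - 109 = 521.
Consumer surplus without the control is ½ · (422/3 - 59) · 245 = 60025/6.
With the floor, consumers buy 107 units at 105, so CS = ½ · (422/3 - 105) · 107 = 11449/6.
Change in consumer surplus = 11449/6 - 60025/6 = -8096.

-8096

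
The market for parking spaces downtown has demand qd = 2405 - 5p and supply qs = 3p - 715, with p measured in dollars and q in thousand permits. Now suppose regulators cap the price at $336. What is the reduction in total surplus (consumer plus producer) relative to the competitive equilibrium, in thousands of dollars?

6998.4

Without the control the market clears where 2405 - 5p = 3p - 715, i.e. p* = 390 and q* = 455.
Since 336 < 390, the ceiling is binding.
At p = 336: qd = 2405 - 5·336 = 725 and qs = 3·336 - 715 = 293.
Quantity traded falls to 293. At q = 293 the demand price is (2405 - 293)/5 = 422.4 and the supply price is (715 + 293)/3 = 336.
Deadweight loss = ½ · (422.4 - 336) · (455 - 293) = ½ · 86.4 · 162 = 6998.4.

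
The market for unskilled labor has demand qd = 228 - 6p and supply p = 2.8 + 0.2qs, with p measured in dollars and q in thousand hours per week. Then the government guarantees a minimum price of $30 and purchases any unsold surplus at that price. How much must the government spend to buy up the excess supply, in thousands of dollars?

2640

Rearranging supply gives qs = 5p - 14. Setting quantity demanded equal to quantity supplied, 228 - 6p = 5p - 14, gives p* = 22 and q* = 96.
Because the floor (30) lies above the market-clearing price, it is binding.
At p = 30: qd = 228 - 6·30 = 48 and qs = 5·30 - 14 = 136.
Surplus = qs - qd = 88.
Government expenditure = surplus × support price = 88 × 30 = 2640.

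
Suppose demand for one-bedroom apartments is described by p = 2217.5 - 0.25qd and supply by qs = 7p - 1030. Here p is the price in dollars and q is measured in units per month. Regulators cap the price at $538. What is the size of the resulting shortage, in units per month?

Rearranging demand gives qd = 8870 - 4p. In a free market, 8870 - 4p = 7p - 1030 gives the equilibrium p* = 900, q* = 5270.
Because the ceiling (538) lies below the market-clearing price, it is binding.
At p = 538: qd = 8870 - 4·538 = 6718 and qs = 7·538 - 1030 = 2736.
Shortage = qd - qs = 6718 - 2736 = 3982.

3982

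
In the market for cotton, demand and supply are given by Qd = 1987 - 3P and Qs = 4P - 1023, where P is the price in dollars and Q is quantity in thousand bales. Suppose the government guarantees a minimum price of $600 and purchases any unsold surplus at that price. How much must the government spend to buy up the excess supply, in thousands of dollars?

Equilibrium: 1987 - 3P = 4P - 1023, so 3010 = 7P and P* = 430, Q* = 697.
Because the floor (600) lies above the market-clearing price, it is binding.
At P = 600: Qd = 1987 - 3·600 = 187 and Qs = 4·600 - 1023 = 1377.
Surplus = Qs - Qd = 1190.
Government expenditure = surplus × support price = 1190 × 600 = 714000.

714000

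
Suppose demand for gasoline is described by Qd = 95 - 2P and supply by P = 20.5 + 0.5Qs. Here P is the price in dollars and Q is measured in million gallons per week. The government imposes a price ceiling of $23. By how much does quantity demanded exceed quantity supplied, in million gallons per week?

44

Rearranging supply gives Qs = 2P - 41. Without the control the market clears where 95 - 2P = 2P - 41, i.e. P* = 34 and Q* = 27.
Because the ceiling (23) lies below the market-clearing price, it is binding.
At P = 23: Qd = 95 - 2·23 = 49 and Qs = 2·23 - 41 = 5.
Shortage = Qd - Qs = 49 - 5 = 44.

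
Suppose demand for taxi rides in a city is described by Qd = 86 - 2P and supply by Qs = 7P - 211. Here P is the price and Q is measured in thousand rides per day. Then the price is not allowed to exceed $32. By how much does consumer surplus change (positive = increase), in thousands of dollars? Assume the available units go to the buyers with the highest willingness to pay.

0.75

In a free market, 86 - 2P = 7P - 211 gives the equilibrium P* = 33, Q* = 20.
Since 32 < 33, the ceiling is binding.
At P = 32: Qd = 86 - 2·32 = 22 and Qs = 7·32 - 211 = 13.
Consumer surplus without the control is ½ · (43 - 33) · 20 = 100.
With the ceiling, 13 units are sold at 32 (assume they go to the highest-value buyers). The demand price at Q = 13 is 36.5, so CS = ½ · [(43 - 32) + (36.5 - 32)] · 13 = 100.75.
Change in consumer surplus = 100.75 - 100 = 0.75.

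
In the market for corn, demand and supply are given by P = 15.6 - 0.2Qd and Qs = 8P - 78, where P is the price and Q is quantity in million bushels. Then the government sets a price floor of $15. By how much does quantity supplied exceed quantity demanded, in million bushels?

39

Rearranging demand gives Qd = 78 - 5P. Without the control the market clears where 78 - 5P = 8P - 78, i.e. P* = 12 and Q* = 18.
Since 15 > 12, the floor is binding.
At P = 15: Qd = 78 - 5·15 = 3 and Qs = 8·15 - 78 = 42.
Surplus = Qs - Qd = 42 - 3 = 39.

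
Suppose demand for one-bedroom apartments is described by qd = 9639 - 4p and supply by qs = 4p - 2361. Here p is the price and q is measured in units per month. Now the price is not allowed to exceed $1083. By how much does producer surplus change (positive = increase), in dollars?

-1169685

Setting quantity demanded equal to quantity supplied, 9639 - 4p = 4p - 2361, gives p* = 1500 and q* = 3639.
The ceiling of 1083 is below the equilibrium price 1500, so it binds.
At p = 1083: qd = 9639 - 4·1083 = 5307 and qs = 4·1083 - 2361 = 1971.
Producer surplus without the control is ½ · (1500 - 590.25) · 3639 = 1655290.125.
With the ceiling, producers sell 1971 units at 1083, so PS = ½ · (1083 - 590.25) · 1971 = 485605.125.
Change in producer surplus = 485605.125 - 1655290.125 = -1169685.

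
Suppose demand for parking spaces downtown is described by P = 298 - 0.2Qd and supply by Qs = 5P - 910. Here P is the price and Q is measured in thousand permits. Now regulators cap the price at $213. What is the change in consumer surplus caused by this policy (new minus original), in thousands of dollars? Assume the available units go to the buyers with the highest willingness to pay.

Rearranging demand gives Qd = 1490 - 5P. Without the control the market clears where 1490 - 5P = 5P - 910, i.e. P* = 240 and Q* = 290.
The ceiling of 213 is below the equilibrium price 240, so it binds.
At P = 213: Qd = 1490 - 5·213 = 425 and Qs = 5·213 - 910 = 155.
Consumer surplus without the control is ½ · (298 - 240) · 290 = 8410.
With the ceiling, 155 units are sold at 213 (assume they go to the highest-value buyers). The demand price at Q = 155 is 267, so CS = ½ · [(298 - 213) + (267 - 213)] · 155 = 10772.5.
Change in consumer surplus = 10772.5 - 8410 = 2362.5.

2362.5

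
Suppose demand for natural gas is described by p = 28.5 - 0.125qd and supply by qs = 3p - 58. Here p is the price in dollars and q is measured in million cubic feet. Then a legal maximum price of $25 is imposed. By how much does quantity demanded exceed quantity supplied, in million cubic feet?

Rearranging demand gives qd = 228 - 8p. In a free market, 228 - 8p = 3p - 58 gives the equilibrium p* = 26, q* = 20.
Since 25 < 26, the ceiling is binding.
At p = 25: qd = 228 - 8·25 = 28 and qs = 3·25 - 58 = 17.
Shortage = qd - qs = 28 - 17 = 11.

11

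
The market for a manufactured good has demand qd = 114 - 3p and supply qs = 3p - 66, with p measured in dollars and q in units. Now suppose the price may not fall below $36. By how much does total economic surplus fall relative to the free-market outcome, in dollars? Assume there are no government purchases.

108

Without the control the market clears where 114 - 3p = 3p - 66, i.e. p* = 30 and q* = 24.
Because the floor (36) lies above the market-clearing price, it is binding.
At p = 36: qd = 114 - 3·36 = 6 and qs = 3·36 - 66 = 42.
Quantity traded falls to 6. At q = 6 the demand price is (114 - 6)/3 = 36 and the supply price is (66 + 6)/3 = 24.
Deadweight loss = ½ · (36 - 24) · (24 - 6) = ½ · 12 · 18 = 108.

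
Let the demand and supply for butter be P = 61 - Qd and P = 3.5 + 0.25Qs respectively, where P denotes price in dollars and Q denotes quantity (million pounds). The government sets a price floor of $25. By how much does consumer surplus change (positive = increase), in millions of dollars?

-410

Rearranging demand gives Qd = 61 - P; rearranging supply gives Qs = 4P - 14. Setting quantity demanded equal to quantity supplied, 61 - P = 4P - 14, gives P* = 15 and Q* = 46.
Since 25 > 15, the floor is binding.
At P = 25: Qd = 61 - 25 = 36 and Qs = 4·25 - 14 = 86.
Consumer surplus without the control is ½ · (61 - 15) · 46 = 1058.
With the floor, consumers buy 36 units at 25, so CS = ½ · (61 - 25) · 36 = 648.
Change in consumer surplus = 648 - 1058 = -410.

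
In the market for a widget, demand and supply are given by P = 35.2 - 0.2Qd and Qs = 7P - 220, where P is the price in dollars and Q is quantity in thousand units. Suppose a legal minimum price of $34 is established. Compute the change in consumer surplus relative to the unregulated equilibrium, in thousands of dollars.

Rearranging demand gives Qd = 176 - 5P. In a free market, 176 - 5P = 7P - 220 gives the equilibrium P* = 33, Q* = 11.
The floor of 34 is above the equilibrium price 33, so it binds.
At P = 34: Qd = 176 - 5·34 = 6 and Qs = 7·34 - 220 = 18.
Consumer surplus without the control is ½ · (35.2 - 33) · 11 = 12.1.
With the floor, consumers buy 6 units at 34, so CS = ½ · (35.2 - 34) · 6 = 3.6.
Change in consumer surplus = 3.6 - 12.1 = -8.5.

-8.5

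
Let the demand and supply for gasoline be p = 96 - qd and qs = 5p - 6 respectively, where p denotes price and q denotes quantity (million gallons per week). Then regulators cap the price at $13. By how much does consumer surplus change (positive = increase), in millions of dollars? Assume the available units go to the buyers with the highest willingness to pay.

Rearranging demand gives qd = 96 - p. In a free market, 96 - p = 5p - 6 gives the equilibrium p* = 17, q* = 79.
The ceiling of 13 is below the equilibrium price 17, so it binds.
At p = 13: qd = 96 - 13 = 83 and qs = 5·13 - 6 = 59.
Consumer surplus without the control is ½ · (96 - 17) · 79 = 3120.5.
With the ceiling, 59 units are sold at 13 (assume they go to the highest-value buyers). The demand price at q = 59 is 37, so CS = ½ · [(96 - 13) + (37 - 13)] · 59 = 3156.5.
Change in consumer surplus = 3156.5 - 3120.5 = 36.

36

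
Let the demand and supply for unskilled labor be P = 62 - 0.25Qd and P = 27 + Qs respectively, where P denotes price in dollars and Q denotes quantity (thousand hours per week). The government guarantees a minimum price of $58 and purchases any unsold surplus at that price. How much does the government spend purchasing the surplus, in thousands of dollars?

870

Rearranging demand gives Qd = 248 - 4P; rearranging supply gives Qs = P - 27. In a free market, 248 - 4P = P - 27 gives the equilibrium P* = 55, Q* = 28.
Since 58 > 55, the floor is binding.
At P = 58: Qd = 248 - 4·58 = 16 and Qs = 58 - 27 = 31.
Surplus = Qs - Qd = 15.
Government expenditure = surplus × support price = 15 × 58 = 870.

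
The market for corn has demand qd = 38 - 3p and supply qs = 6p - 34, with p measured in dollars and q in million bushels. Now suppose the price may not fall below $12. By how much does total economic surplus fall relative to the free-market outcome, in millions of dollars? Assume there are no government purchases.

36

Without the control the market clears where 38 - 3p = 6p - 34, i.e. p* = 8 and q* = 14.
Since 12 > 8, the floor is binding.
At p = 12: qd = 38 - 3·12 = 2 and qs = 6·12 - 34 = 38.
Quantity traded falls to 2. At q = 2 the demand price is (38 - 2)/3 = 12 and the supply price is (34 + 2)/6 = 6.
Deadweight loss = ½ · (12 - 6) · (14 - 2) = ½ · 6 · 12 = 36.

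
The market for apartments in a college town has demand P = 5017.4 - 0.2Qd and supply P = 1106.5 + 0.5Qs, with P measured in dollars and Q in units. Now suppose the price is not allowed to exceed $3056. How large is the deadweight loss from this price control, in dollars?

997270.4

Rearranging demand gives Qd = 25087 - 5P; rearranging supply gives Qs = 2P - 2213. In a free market, 25087 - 5P = 2P - 2213 gives the equilibrium P* = 3900, Q* = 5587.
The ceiling of 3056 is below the equilibrium price 3900, so it binds.
At P = 3056: Qd = 25087 - 5·3056 = 9807 and Qs = 2·3056 - 2213 = 3899.
Quantity traded falls to 3899. At Q = 3899 the demand price is (25087 - 3899)/5 = 4237.6 and the supply price is (2213 + 3899)/2 = 3056.
Deadweight loss = ½ · (4237.6 - 3056) · (5587 - 3899) = ½ · 1181.6 · 1688 = 997270.4.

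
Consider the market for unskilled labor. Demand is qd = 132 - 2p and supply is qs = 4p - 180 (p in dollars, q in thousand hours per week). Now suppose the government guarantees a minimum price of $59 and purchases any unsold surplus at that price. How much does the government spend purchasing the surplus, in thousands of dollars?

Equilibrium: 132 - 2p = 4p - 180, so 312 = 6p and p* = 52, q* = 28.
The floor of 59 is above the equilibrium price 52, so it binds.
At p = 59: qd = 132 - 2·59 = 14 and qs = 4·59 - 180 = 56.
Surplus = qs - qd = 42.
Government expenditure = surplus × support price = 42 × 59 = 2478.

2478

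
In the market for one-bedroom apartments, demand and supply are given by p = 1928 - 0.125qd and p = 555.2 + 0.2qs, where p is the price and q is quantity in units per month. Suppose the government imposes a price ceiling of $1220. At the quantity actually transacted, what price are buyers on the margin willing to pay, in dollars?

1512.5

Rearranging demand gives qd = 15424 - 8p; rearranging supply gives qs = 5p - 2776. In a free market, 15424 - 8p = 5p - 2776 gives the equilibrium p* = 1400, q* = 4224.
The ceiling of 1220 is below the equilibrium price 1400, so it binds.
At p = 1220: qd = 15424 - 8·1220 = 5664 and qs = 5·1220 - 2776 = 3324.
Only 3324 units reach the market. On the demand curve, the marginal buyer's willingness to pay at q = 3324 is (15424 - 3324)/8 = 1512.5.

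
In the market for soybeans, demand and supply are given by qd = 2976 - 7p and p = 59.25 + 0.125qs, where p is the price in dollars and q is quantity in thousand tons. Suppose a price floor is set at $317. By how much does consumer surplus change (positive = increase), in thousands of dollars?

-92350.5

Rearranging supply gives qs = 8p - 474. Equilibrium: 2976 - 7p = 8p - 474, so 3450 = 15p and p* = 230, q* = 1366.
Since 317 > 230, the floor is binding.
At p = 317: qd = 2976 - 7·317 = 757 and qs = 8·317 - 474 = 2062.
Consumer surplus without the control is ½ · (2976/7 - 230) · 1366 = 932978/7.
With the floor, consumers buy 757 units at 317, so CS = ½ · (2976/7 - 317) · 757 = 573049/14.
Change in consumer surplus = 573049/14 - 932978/7 = -92350.5.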